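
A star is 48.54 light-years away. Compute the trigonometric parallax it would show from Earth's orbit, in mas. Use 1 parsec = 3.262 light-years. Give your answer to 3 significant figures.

d = 48.54 ly ÷ 3.262 = 14.88 pc.
p = 1/d = 1/14.88 = 0.067204 arcsec.
= 0.067204 × 1000 = 67.204 mas.

67.2 mas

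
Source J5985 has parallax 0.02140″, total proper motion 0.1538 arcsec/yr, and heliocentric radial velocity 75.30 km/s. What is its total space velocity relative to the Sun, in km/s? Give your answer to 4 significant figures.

82.65 km/s

d = 1/p = 1/0.02140″ = 46.729 pc.
v_t = 4.740 μ d = 4.740 × 0.1538 × 46.729 = 34.066 km/s.
v = √(v_r² + v_t²) = √(75.30² + 34.066²) = √6830.58 = 82.647 km/s.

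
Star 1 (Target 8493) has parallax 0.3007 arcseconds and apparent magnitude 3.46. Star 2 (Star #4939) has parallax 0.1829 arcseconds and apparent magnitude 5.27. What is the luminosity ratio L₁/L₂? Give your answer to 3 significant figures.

L₁/L₂ = 1.96

d₁ = 1/p₁ = 1/0.3007″ = 3.3256 pc; d₂ = 1/p₂ = 1/0.1829″ = 5.4675 pc.
M₁ = m₁ − 5 log₁₀ d₁ + 5 = 3.46 − 2.6094 + 5 = 5.8506.
M₂ = 5.27 − 3.6889 + 5 = 6.5811.
L₁/L₂ = 10^(0.4(M₂ − M₁)) = 10^(0.4 × 0.7305) = 10^0.29220 = 1.9597.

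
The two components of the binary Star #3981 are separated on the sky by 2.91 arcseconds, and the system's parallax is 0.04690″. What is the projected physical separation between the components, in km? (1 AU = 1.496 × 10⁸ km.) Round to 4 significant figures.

9.282 × 10^9 km

d = 1/p = 1/0.04690″ = 21.322 pc.
At distance d (pc), an angle of θ arcsec spans θ·d AU: s = 2.91 × 21.322 = 62.047 AU.
= 62.047 × 1.496 × 10⁸ km = 9.2822 × 10^9 km.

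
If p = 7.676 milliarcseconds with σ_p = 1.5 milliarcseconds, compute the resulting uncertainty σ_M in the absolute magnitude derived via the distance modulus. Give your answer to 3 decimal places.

σ_M = 0.424 mag

M = m − 5 log₁₀ d + 5 = m + 5 log₁₀ p + 5, so ∂M/∂p = 5/(p ln 10).
σ_M = (5/ln 10) · (σ_p/p) = 2.1715 × 1.5/7.676 = 2.1715 × 0.19541 = 0.42433.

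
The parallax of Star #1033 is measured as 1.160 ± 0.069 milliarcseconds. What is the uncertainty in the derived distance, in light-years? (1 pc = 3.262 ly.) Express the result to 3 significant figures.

167 ly

d = 1/p, so σ_d = σ_p / p².
σ_d = 0.0000690 / (0.001160)² = 0.0000690 / 0.0000013456 = 51.278 pc = 51.278 × 3.262 ly = 167.27 ly.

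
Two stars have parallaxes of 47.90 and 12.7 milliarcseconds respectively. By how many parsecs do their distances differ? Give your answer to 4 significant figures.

57.86 pc

d_A = 1/0.04790″ = 20.877 pc; d_B = 1/0.01270″ = 78.74 pc.
|d_B − d_A| = |78.74 − 20.877| = 57.863 pc.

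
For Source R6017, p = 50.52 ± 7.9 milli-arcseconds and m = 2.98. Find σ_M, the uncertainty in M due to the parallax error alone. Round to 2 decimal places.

M = m − 5 log₁₀ d + 5 = m + 5 log₁₀ p + 5, so ∂M/∂p = 5/(p ln 10).
σ_M = (5/ln 10) · (σ_p/p) = 2.1715 × 7.9/50.52 = 2.1715 × 0.15637 = 0.33956.

σ_M = 0.34 mag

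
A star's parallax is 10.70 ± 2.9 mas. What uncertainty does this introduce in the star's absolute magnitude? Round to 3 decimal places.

M = m − 5 log₁₀ d + 5 = m + 5 log₁₀ p + 5, so ∂M/∂p = 5/(p ln 10).
σ_M = (5/ln 10) · (σ_p/p) = 2.1715 × 2.9/10.70 = 2.1715 × 0.27103 = 0.58854.

σ_M = 0.589 mag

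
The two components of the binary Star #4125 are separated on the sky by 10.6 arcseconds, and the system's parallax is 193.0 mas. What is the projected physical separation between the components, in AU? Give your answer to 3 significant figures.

54.9 AU

d = 1/p = 1/0.1930″ = 5.1813 pc.
At distance d (pc), an angle of θ arcsec spans θ·d AU: s = 10.6 × 5.1813 = 54.922 AU.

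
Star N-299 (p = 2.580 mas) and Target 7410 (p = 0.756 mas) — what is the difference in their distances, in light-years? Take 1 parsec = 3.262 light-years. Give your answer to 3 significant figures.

d_A = 1/0.002580″ = 387.6 pc; d_B = 1/0.0007560″ = 1322.8 pc.
|d_B − d_A| = |1322.8 − 387.6| = 935.2 pc = 935.2 × 3.262 ly = 3050.6 ly.

3050 ly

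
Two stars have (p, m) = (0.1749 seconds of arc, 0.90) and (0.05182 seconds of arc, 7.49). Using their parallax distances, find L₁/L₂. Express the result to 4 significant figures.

d₁ = 1/p₁ = 1/0.1749″ = 5.7176 pc; d₂ = 1/p₂ = 1/0.05182″ = 19.298 pc.
M₁ = m₁ − 5 log₁₀ d₁ + 5 = 0.90 − 3.7861 + 5 = 2.1139.
M₂ = 7.49 − 6.4276 + 5 = 6.0624.
L₁/L₂ = 10^(0.4(M₂ − M₁)) = 10^(0.4 × 3.9485) = 10^1.57940 = 37.966.

L₁/L₂ = 37.97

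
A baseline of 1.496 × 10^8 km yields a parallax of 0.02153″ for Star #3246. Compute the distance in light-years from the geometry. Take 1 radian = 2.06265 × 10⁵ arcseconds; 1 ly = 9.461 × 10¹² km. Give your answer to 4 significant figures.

151.5 ly

θ = 0.02153″ = 0.02153/206265 = 1.0438 × 10^-7 rad.
d = B/θ = (1.496 × 10^8) / (1.0438 × 10^-7) = 1.4332 × 10^15 km = (1.4332 × 10^15) / (9.461 × 10^12) ly = 151.49 ly.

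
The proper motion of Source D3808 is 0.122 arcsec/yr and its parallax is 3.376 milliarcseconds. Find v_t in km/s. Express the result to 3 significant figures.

171 km/s

d = 1/p = 1/0.003376″ = 296.21 pc.
v_t = 4.74 × μ × d = 4.74 × 0.122 × 296.21 = 171.29 km/s.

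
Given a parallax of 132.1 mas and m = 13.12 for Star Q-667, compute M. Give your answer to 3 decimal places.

d = 1/p = 1/0.1321″ = 7.57 pc.
m − M = 5 log₁₀(7.57) − 5 = 4.3955 − 5 = -0.6045.
M = m − (m − M) = 13.12 − (-0.6045) = 13.725.

M = 13.725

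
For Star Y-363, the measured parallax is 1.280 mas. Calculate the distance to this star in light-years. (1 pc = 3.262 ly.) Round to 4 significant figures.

p = 1.280 mas = 0.001280 arcsec.
d = 1/p = 1/0.001280 = 781.25 pc.
In light-years: 781.25 × 3.262 = 2548.4 ly.

2548 light years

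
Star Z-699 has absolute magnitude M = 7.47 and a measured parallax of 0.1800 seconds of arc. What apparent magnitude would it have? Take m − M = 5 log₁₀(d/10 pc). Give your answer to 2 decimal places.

d = 1/p = 1/0.1800″ = 5.5556 pc.
m − M = 5 log₁₀ d − 5 = 5 log₁₀(5.5556) − 5 = 3.7237 − 5 = -1.2763.
m = M + (m − M) = 7.47 + (-1.2763) = 6.19.

m = 6.19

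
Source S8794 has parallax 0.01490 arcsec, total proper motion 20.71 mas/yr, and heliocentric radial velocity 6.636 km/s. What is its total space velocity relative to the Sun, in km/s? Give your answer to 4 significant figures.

d = 1/p = 1/0.01490″ = 67.114 pc.
μ = 20.71 mas/yr = 0.02071 ″/yr.
v_t = 4.740 μ d = 4.740 × 0.02071 × 67.114 = 6.5883 km/s.
v = √(v_r² + v_t²) = √(6.636² + 6.5883²) = √87.4422 = 9.3511 km/s.

9.351 km/s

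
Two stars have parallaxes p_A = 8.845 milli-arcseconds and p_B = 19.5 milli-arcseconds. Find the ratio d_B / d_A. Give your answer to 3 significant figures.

Since d = 1/p, d_B/d_A = p_A/p_B.
= 8.845 / 19.5 = 0.45359.

0.454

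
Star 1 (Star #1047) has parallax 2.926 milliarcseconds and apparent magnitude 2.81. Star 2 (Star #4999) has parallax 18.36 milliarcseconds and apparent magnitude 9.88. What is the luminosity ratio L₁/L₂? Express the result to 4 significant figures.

d₁ = 1/p₁ = 1/0.002926″ = 341.76 pc; d₂ = 1/p₂ = 1/0.01836″ = 54.466 pc.
M₁ = m₁ − 5 log₁₀ d₁ + 5 = 2.81 − 12.6686 + 5 = -4.8586.
M₂ = 9.88 − 8.6806 + 5 = 6.1994.
L₁/L₂ = 10^(0.4(M₂ − M₁)) = 10^(0.4 × 11.0580) = 10^4.42320 = 26497.

L₁/L₂ = 26500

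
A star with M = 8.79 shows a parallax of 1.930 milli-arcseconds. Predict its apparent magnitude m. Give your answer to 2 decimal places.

d = 1/p = 1/0.001930″ = 518.13 pc.
m − M = 5 log₁₀ d − 5 = 5 log₁₀(518.13) − 5 = 13.5722 − 5 = 8.5722.
m = M + (m − M) = 8.79 + 8.5722 = 17.36.

m = 17.36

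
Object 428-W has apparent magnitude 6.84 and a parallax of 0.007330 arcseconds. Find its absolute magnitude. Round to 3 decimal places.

M = 1.166

d = 1/p = 1/0.007330″ = 136.43 pc.
m − M = 5 log₁₀(136.43) − 5 = 10.6745 − 5 = 5.6745.
M = m − (m − M) = 6.84 − 5.6745 = 1.166.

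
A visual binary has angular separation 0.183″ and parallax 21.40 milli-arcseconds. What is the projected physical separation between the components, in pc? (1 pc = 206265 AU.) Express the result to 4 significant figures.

d = 1/p = 1/0.02140″ = 46.729 pc.
At distance d (pc), an angle of θ arcsec spans θ·d AU: s = 0.183 × 46.729 = 8.5514 AU.
= 8.5514 / 206265 = 4.1458 × 10^-5 pc.

4.146 × 10^-5 pc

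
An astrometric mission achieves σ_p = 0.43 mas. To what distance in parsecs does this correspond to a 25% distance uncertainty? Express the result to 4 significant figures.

σ_d/d = σ_p/p, so the condition is σ_p/p ≤ 0.25, i.e. p ≥ σ_p/0.25.
p_min = 0.43/0.25 = 1.72 mas = 0.00172 arcsec.
d_max = 1/p_min = 1/0.00172 = 581.4 pc.

581.4 pc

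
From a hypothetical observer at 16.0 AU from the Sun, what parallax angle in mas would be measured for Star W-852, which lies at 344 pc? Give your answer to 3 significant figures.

46.5 mas

p (arcsec) = B (AU) / d (pc).
p = 16.0 / 344 = 0.046512 arcsec = 46.512 mas.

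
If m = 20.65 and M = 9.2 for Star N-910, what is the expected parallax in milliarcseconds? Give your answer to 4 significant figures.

0.5129 mas

m − M = 20.65 − 9.2 = 11.45.
d = 10^((m−M)/5 + 1) = 10^3.290 = 1949.8 pc.
p = 1/d = 1/1949.8 = 0.00051287 arcsec = 0.51287 mas.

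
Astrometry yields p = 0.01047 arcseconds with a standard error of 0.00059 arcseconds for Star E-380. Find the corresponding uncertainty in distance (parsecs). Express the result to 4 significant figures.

d = 1/p, so σ_d = σ_p / p².
σ_d = 0.000590 / (0.01047)² = 0.000590 / 0.00010962 = 5.3822 pc.

5.382 pc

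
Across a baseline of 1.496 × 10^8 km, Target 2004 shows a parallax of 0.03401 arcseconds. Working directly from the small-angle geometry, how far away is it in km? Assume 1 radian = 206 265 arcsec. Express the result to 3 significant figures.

9.07 × 10^14 km

θ = 0.03401″ = 0.03401/206265 = 1.6488 × 10^-7 rad.
d = B/θ = (1.496 × 10^8) / (1.6488 × 10^-7) = 9.0733 × 10^14 km.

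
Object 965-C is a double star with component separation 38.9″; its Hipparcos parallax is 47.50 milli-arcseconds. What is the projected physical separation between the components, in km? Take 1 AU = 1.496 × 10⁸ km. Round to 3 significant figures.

1.23 × 10^11 km

d = 1/p = 1/0.04750″ = 21.053 pc.
At distance d (pc), an angle of θ arcsec spans θ·d AU: s = 38.9 × 21.053 = 818.96 AU.
= 818.96 × 1.496 × 10⁸ km = 1.2252 × 10^11 km.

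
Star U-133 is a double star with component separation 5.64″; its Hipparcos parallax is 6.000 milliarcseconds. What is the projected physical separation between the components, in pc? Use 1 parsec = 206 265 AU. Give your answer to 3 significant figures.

0.00456 pc

d = 1/p = 1/0.006000″ = 166.67 pc.
At distance d (pc), an angle of θ arcsec spans θ·d AU: s = 5.64 × 166.67 = 940.02 AU.
= 940.02 / 206265 = 0.0045573 pc.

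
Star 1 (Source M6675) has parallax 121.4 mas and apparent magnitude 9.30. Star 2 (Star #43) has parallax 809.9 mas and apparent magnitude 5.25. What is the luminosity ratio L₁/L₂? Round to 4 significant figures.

d₁ = 1/p₁ = 1/0.1214″ = 8.2372 pc; d₂ = 1/p₂ = 1/0.8099″ = 1.2347 pc.
M₁ = m₁ − 5 log₁₀ d₁ + 5 = 9.30 − 4.5789 + 5 = 9.7211.
M₂ = 5.25 − 0.4578 + 5 = 9.7922.
L₁/L₂ = 10^(0.4(M₂ − M₁)) = 10^(0.4 × 0.0711) = 10^0.02844 = 1.0677.

L₁/L₂ = 1.068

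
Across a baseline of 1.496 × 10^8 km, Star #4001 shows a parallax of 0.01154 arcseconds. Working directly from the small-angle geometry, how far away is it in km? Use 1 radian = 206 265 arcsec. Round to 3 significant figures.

2.67 × 10^15 km

θ = 0.01154″ = 0.01154/206265 = 5.5947 × 10^-8 rad.
d = B/θ = (1.496 × 10^8) / (5.5947 × 10^-8) = 2.6740 × 10^15 km.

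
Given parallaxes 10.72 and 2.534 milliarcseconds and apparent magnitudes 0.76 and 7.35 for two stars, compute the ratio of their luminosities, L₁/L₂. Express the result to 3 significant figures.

d₁ = 1/p₁ = 1/0.01072″ = 93.284 pc; d₂ = 1/p₂ = 1/0.002534″ = 394.63 pc.
M₁ = m₁ − 5 log₁₀ d₁ + 5 = 0.76 − 9.8490 + 5 = -4.0890.
M₂ = 7.35 − 12.9810 + 5 = -0.6310.
L₁/L₂ = 10^(0.4(M₂ − M₁)) = 10^(0.4 × 3.4580) = 10^1.38320 = 24.166.

L₁/L₂ = 24.2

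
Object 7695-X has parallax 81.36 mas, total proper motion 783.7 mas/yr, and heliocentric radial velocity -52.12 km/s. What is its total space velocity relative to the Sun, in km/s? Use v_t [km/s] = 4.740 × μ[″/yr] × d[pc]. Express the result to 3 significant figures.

d = 1/p = 1/0.08136″ = 12.291 pc.
μ = 783.7 mas/yr = 0.7837 ″/yr.
v_t = 4.740 μ d = 4.740 × 0.7837 × 12.291 = 45.658 km/s.
v = √(v_r² + v_t²) = √((-52.12)² + 45.658²) = √4801.15 = 69.29 km/s.

69.3 km/s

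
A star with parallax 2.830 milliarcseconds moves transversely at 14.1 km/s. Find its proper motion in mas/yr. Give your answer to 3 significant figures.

8.42 mas/yr

d = 1/p = 1/0.002830″ = 353.36 pc.
μ = v_t / (4.74 d) = 14.1 / (4.74 × 353.36) = 14.1 / 1674.9 = 0.0084184 ″/yr = 8.4184 mas/yr.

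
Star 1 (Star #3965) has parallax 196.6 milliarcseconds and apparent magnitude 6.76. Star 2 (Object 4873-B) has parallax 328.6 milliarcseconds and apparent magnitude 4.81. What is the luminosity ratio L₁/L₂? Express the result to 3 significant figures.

d₁ = 1/p₁ = 1/0.1966″ = 5.0865 pc; d₂ = 1/p₂ = 1/0.3286″ = 3.0432 pc.
M₁ = m₁ − 5 log₁₀ d₁ + 5 = 6.76 − 3.5321 + 5 = 8.2279.
M₂ = 4.81 − 2.4167 + 5 = 7.3933.
L₁/L₂ = 10^(0.4(M₂ − M₁)) = 10^(0.4 × (-0.8346)) = 10^(-0.33384) = 0.46362.

L₁/L₂ = 0.464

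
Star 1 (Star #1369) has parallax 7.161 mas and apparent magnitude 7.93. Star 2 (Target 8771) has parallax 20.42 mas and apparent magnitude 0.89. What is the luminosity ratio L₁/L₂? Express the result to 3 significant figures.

L₁/L₂ = 0.0124

d₁ = 1/p₁ = 1/0.007161″ = 139.65 pc; d₂ = 1/p₂ = 1/0.02042″ = 48.972 pc.
M₁ = m₁ − 5 log₁₀ d₁ + 5 = 7.93 − 10.7252 + 5 = 2.2048.
M₂ = 0.89 − 8.4497 + 5 = -2.5597.
L₁/L₂ = 10^(0.4(M₂ − M₁)) = 10^(0.4 × (-4.7645)) = 10^(-1.90580) = 0.012422.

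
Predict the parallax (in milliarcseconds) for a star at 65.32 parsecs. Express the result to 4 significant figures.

p = 1/d = 1/65.32 = 0.015309 arcsec.
= 0.015309 × 1000 = 15.309 mas.

15.31 mas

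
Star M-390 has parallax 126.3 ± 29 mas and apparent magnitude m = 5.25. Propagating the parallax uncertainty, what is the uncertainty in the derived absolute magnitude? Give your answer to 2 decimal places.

σ_M = 0.50 mag

M = m − 5 log₁₀ d + 5 = m + 5 log₁₀ p + 5, so ∂M/∂p = 5/(p ln 10).
σ_M = (5/ln 10) · (σ_p/p) = 2.1715 × 29/126.3 = 2.1715 × 0.22961 = 0.4986.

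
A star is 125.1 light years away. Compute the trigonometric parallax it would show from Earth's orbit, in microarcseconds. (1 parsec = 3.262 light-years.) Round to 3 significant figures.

d = 125.1 ly ÷ 3.262 = 38.351 pc.
p = 1/d = 1/38.351 = 0.026075 arcsec.
= 0.026075 × 10⁶ = 26075 μas.

26100 μas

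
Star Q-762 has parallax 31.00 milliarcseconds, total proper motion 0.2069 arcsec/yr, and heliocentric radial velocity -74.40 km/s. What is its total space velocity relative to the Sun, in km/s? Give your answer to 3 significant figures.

d = 1/p = 1/0.03100″ = 32.258 pc.
v_t = 4.740 μ d = 4.740 × 0.2069 × 32.258 = 31.636 km/s.
v = √(v_r² + v_t²) = √((-74.40)² + 31.636²) = √6536.2 = 80.847 km/s.

80.8 km/s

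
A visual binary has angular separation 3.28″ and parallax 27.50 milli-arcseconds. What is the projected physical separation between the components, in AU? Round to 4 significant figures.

119.3 AU

d = 1/p = 1/0.02750″ = 36.364 pc.
At distance d (pc), an angle of θ arcsec spans θ·d AU: s = 3.28 × 36.364 = 119.27 AU.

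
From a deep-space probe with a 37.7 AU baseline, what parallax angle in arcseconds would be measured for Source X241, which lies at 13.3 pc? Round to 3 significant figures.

p (arcsec) = B (AU) / d (pc).
p = 37.7 / 13.3 = 2.8346 arcsec.

2.83 arcsec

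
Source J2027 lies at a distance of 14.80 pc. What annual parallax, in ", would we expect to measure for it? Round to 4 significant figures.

0.06757 "

p = 1/d = 1/14.8 = 0.067568 arcsec.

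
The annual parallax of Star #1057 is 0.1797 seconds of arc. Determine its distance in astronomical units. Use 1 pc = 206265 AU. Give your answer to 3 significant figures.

d = 1/p = 1/0.1797 = 5.5648 pc.
In AU: 5.5648 × 206265 = 1.1478 × 10^6 AU.

1.15 × 10^6 AU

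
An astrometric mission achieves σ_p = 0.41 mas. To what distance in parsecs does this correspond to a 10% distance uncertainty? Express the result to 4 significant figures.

σ_d/d = σ_p/p, so the condition is σ_p/p ≤ 0.10, i.e. p ≥ σ_p/0.10.
p_min = 0.41/0.10 = 4.1 mas = 0.0041 arcsec.
d_max = 1/p_min = 1/0.0041 = 243.9 pc.

243.9 pc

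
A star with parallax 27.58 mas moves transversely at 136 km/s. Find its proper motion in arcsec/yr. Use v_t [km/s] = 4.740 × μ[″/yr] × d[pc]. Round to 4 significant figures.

0.7913 arcsec/yr

d = 1/p = 1/0.02758″ = 36.258 pc.
μ = v_t / (4.74 d) = 136 / (4.74 × 36.258) = 136 / 171.86 = 0.79134 ″/yr.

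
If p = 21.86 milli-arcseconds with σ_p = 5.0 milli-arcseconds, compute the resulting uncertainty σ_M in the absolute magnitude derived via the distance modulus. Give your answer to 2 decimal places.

σ_M = 0.50 mag

M = m − 5 log₁₀ d + 5 = m + 5 log₁₀ p + 5, so ∂M/∂p = 5/(p ln 10).
σ_M = (5/ln 10) · (σ_p/p) = 2.1715 × 5.0/21.86 = 2.1715 × 0.22873 = 0.49669.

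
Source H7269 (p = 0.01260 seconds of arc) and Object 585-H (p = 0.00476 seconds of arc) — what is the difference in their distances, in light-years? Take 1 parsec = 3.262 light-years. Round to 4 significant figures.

d_A = 1/0.01260″ = 79.365 pc; d_B = 1/0.004760″ = 210.08 pc.
|d_B − d_A| = |210.08 − 79.365| = 130.72 pc = 130.72 × 3.262 ly = 426.41 ly.

426.4 ly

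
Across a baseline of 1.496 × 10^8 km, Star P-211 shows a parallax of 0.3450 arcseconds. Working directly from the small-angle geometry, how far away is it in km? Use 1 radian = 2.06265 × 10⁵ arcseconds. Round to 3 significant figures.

8.94 × 10^13 km

θ = 0.3450″ = 0.3450/206265 = 1.6726 × 10^-6 rad.
d = B/θ = (1.496 × 10^8) / (1.6726 × 10^-6) = 8.9442 × 10^13 km.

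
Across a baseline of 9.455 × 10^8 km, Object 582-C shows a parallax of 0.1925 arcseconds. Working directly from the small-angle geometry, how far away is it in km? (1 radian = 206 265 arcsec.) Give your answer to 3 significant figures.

θ = 0.1925″ = 0.1925/206265 = 9.3327 × 10^-7 rad.
d = B/θ = (9.455 × 10^8) / (9.3327 × 10^-7) = 1.0131 × 10^15 km.

1.01 × 10^15 km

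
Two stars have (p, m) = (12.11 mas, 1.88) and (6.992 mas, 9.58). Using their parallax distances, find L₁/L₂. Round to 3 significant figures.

d₁ = 1/p₁ = 1/0.01211″ = 82.576 pc; d₂ = 1/p₂ = 1/0.006992″ = 143.02 pc.
M₁ = m₁ − 5 log₁₀ d₁ + 5 = 1.88 − 9.5843 + 5 = -2.7043.
M₂ = 9.58 − 10.7770 + 5 = 3.8030.
L₁/L₂ = 10^(0.4(M₂ − M₁)) = 10^(0.4 × 6.5073) = 10^2.60292 = 400.79.

L₁/L₂ = 401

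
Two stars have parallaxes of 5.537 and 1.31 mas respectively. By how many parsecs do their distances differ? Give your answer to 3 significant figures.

583 pc

d_A = 1/0.005537″ = 180.6 pc; d_B = 1/0.001310″ = 763.36 pc.
|d_B − d_A| = |763.36 − 180.6| = 582.76 pc.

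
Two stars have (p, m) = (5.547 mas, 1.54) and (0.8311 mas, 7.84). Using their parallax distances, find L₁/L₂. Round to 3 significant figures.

L₁/L₂ = 7.43

d₁ = 1/p₁ = 1/0.005547″ = 180.28 pc; d₂ = 1/p₂ = 1/0.0008311″ = 1203.2 pc.
M₁ = m₁ − 5 log₁₀ d₁ + 5 = 1.54 − 11.2797 + 5 = -4.7397.
M₂ = 7.84 − 15.4017 + 5 = -2.5617.
L₁/L₂ = 10^(0.4(M₂ − M₁)) = 10^(0.4 × 2.1780) = 10^0.87120 = 7.4336.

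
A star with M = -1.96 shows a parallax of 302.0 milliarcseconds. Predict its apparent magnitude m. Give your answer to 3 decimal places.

m = -4.360

d = 1/p = 1/0.3020″ = 3.3113 pc.
m − M = 5 log₁₀ d − 5 = 5 log₁₀(3.3113) − 5 = 2.6000 − 5 = -2.4000.
m = M + (m − M) = -1.96 + (-2.4000) = -4.360.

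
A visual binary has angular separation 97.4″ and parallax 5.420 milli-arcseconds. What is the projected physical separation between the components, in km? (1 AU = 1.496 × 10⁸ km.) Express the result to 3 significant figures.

2.69 × 10^12 km

d = 1/p = 1/0.005420″ = 184.5 pc.
At distance d (pc), an angle of θ arcsec spans θ·d AU: s = 97.4 × 184.5 = 17970 AU.
= 17970 × 1.496 × 10⁸ km = 2.6883 × 10^12 km.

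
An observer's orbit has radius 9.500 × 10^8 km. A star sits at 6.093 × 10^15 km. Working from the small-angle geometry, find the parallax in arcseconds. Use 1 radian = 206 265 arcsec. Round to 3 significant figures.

θ ≈ B/d = (9.500 × 10^8) / (6.093 × 10^15) = 1.5592 × 10^-7 rad.
In arcseconds: 1.5592 × 10^-7 × 206265 = 0.032161″.

0.0322 arcsec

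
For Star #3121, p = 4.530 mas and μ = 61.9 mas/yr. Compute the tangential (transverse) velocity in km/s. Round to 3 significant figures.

64.8 km/s

d = 1/p = 1/0.004530″ = 220.75 pc.
μ = 61.9 mas/yr = 0.0619 ″/yr.
v_t = 4.74 × μ × d = 4.74 × 0.0619 × 220.75 = 64.769 km/s.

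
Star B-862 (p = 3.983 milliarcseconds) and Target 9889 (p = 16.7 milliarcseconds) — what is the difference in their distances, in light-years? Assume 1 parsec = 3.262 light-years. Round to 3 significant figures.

d_A = 1/0.003983″ = 251.07 pc; d_B = 1/0.01670″ = 59.88 pc.
|d_B − d_A| = |59.88 − 251.07| = 191.19 pc = 191.19 × 3.262 ly = 623.66 ly.

624 ly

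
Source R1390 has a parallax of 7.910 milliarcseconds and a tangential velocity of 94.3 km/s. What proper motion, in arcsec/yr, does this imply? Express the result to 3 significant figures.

0.157 arcsec/yr

d = 1/p = 1/0.007910″ = 126.42 pc.
μ = v_t / (4.74 d) = 94.3 / (4.74 × 126.42) = 94.3 / 599.23 = 0.15737 ″/yr.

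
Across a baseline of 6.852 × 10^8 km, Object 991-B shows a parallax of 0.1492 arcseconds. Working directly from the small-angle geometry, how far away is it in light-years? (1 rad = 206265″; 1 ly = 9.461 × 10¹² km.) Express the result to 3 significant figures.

θ = 0.1492″ = 0.1492/206265 = 7.2334 × 10^-7 rad.
d = B/θ = (6.852 × 10^8) / (7.2334 × 10^-7) = 9.4727 × 10^14 km = (9.4727 × 10^14) / (9.461 × 10^12) ly = 100.12 ly.

100 ly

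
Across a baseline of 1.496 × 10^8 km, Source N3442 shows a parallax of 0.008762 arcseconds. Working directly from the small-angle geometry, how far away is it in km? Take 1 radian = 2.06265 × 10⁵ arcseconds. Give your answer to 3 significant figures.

3.52 × 10^15 km

θ = 0.008762″ = 0.008762/206265 = 4.2479 × 10^-8 rad.
d = B/θ = (1.496 × 10^8) / (4.2479 × 10^-8) = 3.5217 × 10^15 km.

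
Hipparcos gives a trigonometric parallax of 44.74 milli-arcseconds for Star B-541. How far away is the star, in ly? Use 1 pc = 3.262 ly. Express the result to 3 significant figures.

p = 44.74 milli-arcseconds = 0.04474 arcsec.
d = 1/p = 1/0.04474 = 22.351 pc.
In light-years: 22.351 × 3.262 = 72.909 ly.

72.9 ly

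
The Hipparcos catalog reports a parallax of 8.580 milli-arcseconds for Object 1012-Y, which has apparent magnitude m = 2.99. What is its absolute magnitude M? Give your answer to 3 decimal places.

d = 1/p = 1/0.008580″ = 116.55 pc.
m − M = 5 log₁₀(116.55) − 5 = 10.3326 − 5 = 5.3326.
M = m − (m − M) = 2.99 − 5.3326 = -2.343.

M = -2.343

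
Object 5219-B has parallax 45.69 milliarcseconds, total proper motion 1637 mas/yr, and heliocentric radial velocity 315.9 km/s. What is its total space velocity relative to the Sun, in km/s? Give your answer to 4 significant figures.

358.7 km/s

d = 1/p = 1/0.04569″ = 21.887 pc.
μ = 1637 mas/yr = 1.637 ″/yr.
v_t = 4.740 μ d = 4.740 × 1.637 × 21.887 = 169.83 km/s.
v = √(v_r² + v_t²) = √(315.9² + 169.83²) = √128635 = 358.66 km/s.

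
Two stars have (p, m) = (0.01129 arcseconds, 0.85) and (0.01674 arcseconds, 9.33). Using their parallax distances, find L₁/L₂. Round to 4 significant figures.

L₁/L₂ = 5422

d₁ = 1/p₁ = 1/0.01129″ = 88.574 pc; d₂ = 1/p₂ = 1/0.01674″ = 59.737 pc.
M₁ = m₁ − 5 log₁₀ d₁ + 5 = 0.85 − 9.7365 + 5 = -3.8865.
M₂ = 9.33 − 8.8812 + 5 = 5.4488.
L₁/L₂ = 10^(0.4(M₂ − M₁)) = 10^(0.4 × 9.3353) = 10^3.73412 = 5421.5.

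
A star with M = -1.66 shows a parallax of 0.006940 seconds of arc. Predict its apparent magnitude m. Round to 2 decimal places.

d = 1/p = 1/0.006940″ = 144.09 pc.
m − M = 5 log₁₀ d − 5 = 5 log₁₀(144.09) − 5 = 10.7932 − 5 = 5.7932.
m = M + (m − M) = -1.66 + 5.7932 = 4.13.

m = 4.13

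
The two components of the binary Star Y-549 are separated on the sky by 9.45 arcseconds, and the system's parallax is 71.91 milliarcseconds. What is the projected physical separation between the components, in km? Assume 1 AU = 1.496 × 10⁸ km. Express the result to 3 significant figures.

d = 1/p = 1/0.07191″ = 13.906 pc.
At distance d (pc), an angle of θ arcsec spans θ·d AU: s = 9.45 × 13.906 = 131.41 AU.
= 131.41 × 1.496 × 10⁸ km = 1.9659 × 10^10 km.

1.97 × 10^10 km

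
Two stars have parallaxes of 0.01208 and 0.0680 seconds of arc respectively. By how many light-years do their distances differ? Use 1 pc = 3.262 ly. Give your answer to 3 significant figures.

d_A = 1/0.01208″ = 82.781 pc; d_B = 1/0.06800″ = 14.706 pc.
|d_B − d_A| = |14.706 − 82.781| = 68.075 pc = 68.075 × 3.262 ly = 222.06 ly.

222 ly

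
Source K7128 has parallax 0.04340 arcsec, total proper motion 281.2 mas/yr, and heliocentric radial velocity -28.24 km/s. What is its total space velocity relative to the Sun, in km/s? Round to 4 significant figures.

41.72 km/s

d = 1/p = 1/0.04340″ = 23.041 pc.
μ = 281.2 mas/yr = 0.2812 ″/yr.
v_t = 4.740 μ d = 4.740 × 0.2812 × 23.041 = 30.711 km/s.
v = √(v_r² + v_t²) = √((-28.24)² + 30.711²) = √1740.66 = 41.721 km/s.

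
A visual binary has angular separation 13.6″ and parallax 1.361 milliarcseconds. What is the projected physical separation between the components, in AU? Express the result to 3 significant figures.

d = 1/p = 1/0.001361″ = 734.75 pc.
At distance d (pc), an angle of θ arcsec spans θ·d AU: s = 13.6 × 734.75 = 9992.6 AU.

9990 AU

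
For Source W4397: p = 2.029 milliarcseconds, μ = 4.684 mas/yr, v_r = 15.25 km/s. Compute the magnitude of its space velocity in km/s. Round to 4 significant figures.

18.77 km/s

d = 1/p = 1/0.002029″ = 492.85 pc.
μ = 4.684 mas/yr = 0.004684 ″/yr.
v_t = 4.740 μ d = 4.740 × 0.004684 × 492.85 = 10.942 km/s.
v = √(v_r² + v_t²) = √(15.25² + 10.942²) = √352.29 = 18.769 km/s.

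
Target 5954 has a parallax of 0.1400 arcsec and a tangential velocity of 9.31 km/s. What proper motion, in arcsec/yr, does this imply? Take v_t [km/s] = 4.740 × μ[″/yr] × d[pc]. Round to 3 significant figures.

d = 1/p = 1/0.1400″ = 7.1429 pc.
μ = v_t / (4.74 d) = 9.31 / (4.74 × 7.1429) = 9.31 / 33.857 = 0.27498 ″/yr.

0.275 arcsec/yr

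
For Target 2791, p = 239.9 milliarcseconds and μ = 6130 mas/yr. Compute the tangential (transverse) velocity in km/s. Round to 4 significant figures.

d = 1/p = 1/0.2399″ = 4.1684 pc.
μ = 6130 mas/yr = 6.13 ″/yr.
v_t = 4.74 × μ × d = 4.74 × 6.13 × 4.1684 = 121.12 km/s.

121.1 km/s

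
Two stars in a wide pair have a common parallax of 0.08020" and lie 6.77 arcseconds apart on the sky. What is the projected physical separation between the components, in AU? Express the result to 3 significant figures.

84.4 AU

d = 1/p = 1/0.08020″ = 12.469 pc.
At distance d (pc), an angle of θ arcsec spans θ·d AU: s = 6.77 × 12.469 = 84.415 AU.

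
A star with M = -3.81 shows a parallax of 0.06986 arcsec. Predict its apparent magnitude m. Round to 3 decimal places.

m = -3.031

d = 1/p = 1/0.06986″ = 14.314 pc.
m − M = 5 log₁₀ d − 5 = 5 log₁₀(14.314) − 5 = 5.7788 − 5 = 0.7788.
m = M + (m − M) = -3.81 + 0.7788 = -3.031.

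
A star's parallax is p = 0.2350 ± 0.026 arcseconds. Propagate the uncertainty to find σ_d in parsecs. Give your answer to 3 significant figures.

0.471 pc

d = 1/p, so σ_d = σ_p / p².
σ_d = 0.0260 / (0.2350)² = 0.0260 / 0.055225 = 0.4708 pc.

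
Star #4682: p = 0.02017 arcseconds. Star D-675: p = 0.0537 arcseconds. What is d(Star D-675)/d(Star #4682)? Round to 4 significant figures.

0.3756

Since d = 1/p, d_B/d_A = p_A/p_B.
= 0.02017 / 0.0537 = 0.37561.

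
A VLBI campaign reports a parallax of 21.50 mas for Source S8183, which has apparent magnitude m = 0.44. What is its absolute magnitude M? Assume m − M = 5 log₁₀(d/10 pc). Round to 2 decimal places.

d = 1/p = 1/0.02150″ = 46.512 pc.
m − M = 5 log₁₀(46.512) − 5 = 8.3378 − 5 = 3.3378.
M = m − (m − M) = 0.44 − 3.3378 = -2.90.

M = -2.90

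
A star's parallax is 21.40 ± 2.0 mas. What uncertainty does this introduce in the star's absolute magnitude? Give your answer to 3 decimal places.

σ_M = 0.203 mag

M = m − 5 log₁₀ d + 5 = m + 5 log₁₀ p + 5, so ∂M/∂p = 5/(p ln 10).
σ_M = (5/ln 10) · (σ_p/p) = 2.1715 × 2.0/21.40 = 2.1715 × 0.093458 = 0.20294.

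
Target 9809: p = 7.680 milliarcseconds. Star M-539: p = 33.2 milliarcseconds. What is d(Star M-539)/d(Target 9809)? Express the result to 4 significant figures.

0.2313

Since d = 1/p, d_B/d_A = p_A/p_B.
= 7.680 / 33.2 = 0.23133.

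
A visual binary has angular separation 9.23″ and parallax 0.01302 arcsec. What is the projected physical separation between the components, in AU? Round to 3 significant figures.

d = 1/p = 1/0.01302″ = 76.805 pc.
At distance d (pc), an angle of θ arcsec spans θ·d AU: s = 9.23 × 76.805 = 708.91 AU.

709 AU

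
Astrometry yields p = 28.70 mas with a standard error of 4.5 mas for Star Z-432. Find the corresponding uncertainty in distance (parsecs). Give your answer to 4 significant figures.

d = 1/p, so σ_d = σ_p / p².
σ_d = 0.00450 / (0.02870)² = 0.00450 / 0.00082369 = 5.4632 pc.

5.463 pc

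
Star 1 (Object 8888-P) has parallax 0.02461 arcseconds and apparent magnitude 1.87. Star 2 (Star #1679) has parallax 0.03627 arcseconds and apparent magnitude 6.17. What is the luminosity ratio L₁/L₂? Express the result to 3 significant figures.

L₁/L₂ = 114

d₁ = 1/p₁ = 1/0.02461″ = 40.634 pc; d₂ = 1/p₂ = 1/0.03627″ = 27.571 pc.
M₁ = m₁ − 5 log₁₀ d₁ + 5 = 1.87 − 8.0444 + 5 = -1.1744.
M₂ = 6.17 − 7.2023 + 5 = 3.9677.
L₁/L₂ = 10^(0.4(M₂ − M₁)) = 10^(0.4 × 5.1421) = 10^2.05684 = 113.98.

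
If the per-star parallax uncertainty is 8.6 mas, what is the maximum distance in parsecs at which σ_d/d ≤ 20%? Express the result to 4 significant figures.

23.26 pc

σ_d/d = σ_p/p, so the condition is σ_p/p ≤ 0.20, i.e. p ≥ σ_p/0.20.
p_min = 8.6/0.20 = 43 mas = 0.043 arcsec.
d_max = 1/p_min = 1/0.043 = 23.256 pc.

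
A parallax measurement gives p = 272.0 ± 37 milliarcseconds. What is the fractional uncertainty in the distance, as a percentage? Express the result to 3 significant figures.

13.6%

For d = 1/p, |σ_d/d| = |σ_p/p|.
σ_p/p = 37 / 272.0 = 0.13603 = 13.603%.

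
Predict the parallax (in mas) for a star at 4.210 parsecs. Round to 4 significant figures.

p = 1/d = 1/4.21 = 0.23753 arcsec.
= 0.23753 × 1000 = 237.53 mas.

237.5 mas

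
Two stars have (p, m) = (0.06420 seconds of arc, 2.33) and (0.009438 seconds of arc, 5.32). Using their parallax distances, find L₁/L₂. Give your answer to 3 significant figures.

L₁/L₂ = 0.339

d₁ = 1/p₁ = 1/0.06420″ = 15.576 pc; d₂ = 1/p₂ = 1/0.009438″ = 105.95 pc.
M₁ = m₁ − 5 log₁₀ d₁ + 5 = 2.33 − 5.9623 + 5 = 1.3677.
M₂ = 5.32 − 10.1255 + 5 = 0.1945.
L₁/L₂ = 10^(0.4(M₂ − M₁)) = 10^(0.4 × (-1.1732)) = 10^(-0.46928) = 0.33941.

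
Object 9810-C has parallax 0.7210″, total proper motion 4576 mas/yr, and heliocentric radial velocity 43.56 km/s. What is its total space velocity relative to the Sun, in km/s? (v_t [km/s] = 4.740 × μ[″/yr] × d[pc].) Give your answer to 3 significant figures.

52.9 km/s

d = 1/p = 1/0.7210″ = 1.387 pc.
μ = 4576 mas/yr = 4.576 ″/yr.
v_t = 4.740 μ d = 4.740 × 4.576 × 1.387 = 30.084 km/s.
v = √(v_r² + v_t²) = √(43.56² + 30.084²) = √2802.52 = 52.939 km/s.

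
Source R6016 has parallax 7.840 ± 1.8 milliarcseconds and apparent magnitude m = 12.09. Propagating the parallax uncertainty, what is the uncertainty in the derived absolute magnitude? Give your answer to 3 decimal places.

σ_M = 0.499 mag

M = m − 5 log₁₀ d + 5 = m + 5 log₁₀ p + 5, so ∂M/∂p = 5/(p ln 10).
σ_M = (5/ln 10) · (σ_p/p) = 2.1715 × 1.8/7.840 = 2.1715 × 0.22959 = 0.49855.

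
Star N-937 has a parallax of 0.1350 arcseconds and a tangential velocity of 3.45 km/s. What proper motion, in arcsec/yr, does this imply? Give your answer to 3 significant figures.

d = 1/p = 1/0.1350″ = 7.4074 pc.
μ = v_t / (4.74 d) = 3.45 / (4.74 × 7.4074) = 3.45 / 35.111 = 0.09826 ″/yr.

0.0983 arcsec/yr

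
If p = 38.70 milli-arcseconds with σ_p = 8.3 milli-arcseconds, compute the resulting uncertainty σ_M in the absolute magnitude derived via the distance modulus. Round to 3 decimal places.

σ_M = 0.466 mag

M = m − 5 log₁₀ d + 5 = m + 5 log₁₀ p + 5, so ∂M/∂p = 5/(p ln 10).
σ_M = (5/ln 10) · (σ_p/p) = 2.1715 × 8.3/38.70 = 2.1715 × 0.21447 = 0.46572.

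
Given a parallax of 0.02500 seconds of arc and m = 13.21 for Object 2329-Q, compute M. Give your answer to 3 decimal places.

d = 1/p = 1/0.02500″ = 40 pc.
m − M = 5 log₁₀(40) − 5 = 8.0103 − 5 = 3.0103.
M = m − (m − M) = 13.21 − 3.0103 = 10.200.

M = 10.200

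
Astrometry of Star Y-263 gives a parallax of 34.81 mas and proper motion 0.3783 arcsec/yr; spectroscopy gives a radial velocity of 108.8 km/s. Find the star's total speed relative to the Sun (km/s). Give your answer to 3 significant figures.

d = 1/p = 1/0.03481″ = 28.727 pc.
v_t = 4.740 μ d = 4.740 × 0.3783 × 28.727 = 51.512 km/s.
v = √(v_r² + v_t²) = √(108.8² + 51.512²) = √14490.9 = 120.38 km/s.

120 km/s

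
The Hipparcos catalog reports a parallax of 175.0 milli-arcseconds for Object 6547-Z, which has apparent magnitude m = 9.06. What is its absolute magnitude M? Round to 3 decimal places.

d = 1/p = 1/0.1750″ = 5.7143 pc.
m − M = 5 log₁₀(5.7143) − 5 = 3.7848 − 5 = -1.2152.
M = m − (m − M) = 9.06 − (-1.2152) = 10.275.

M = 10.275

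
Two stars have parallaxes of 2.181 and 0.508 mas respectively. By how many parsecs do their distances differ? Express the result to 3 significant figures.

d_A = 1/0.002181″ = 458.51 pc; d_B = 1/0.0005080″ = 1968.5 pc.
|d_B − d_A| = |1968.5 − 458.51| = 1510 pc.

1510 pc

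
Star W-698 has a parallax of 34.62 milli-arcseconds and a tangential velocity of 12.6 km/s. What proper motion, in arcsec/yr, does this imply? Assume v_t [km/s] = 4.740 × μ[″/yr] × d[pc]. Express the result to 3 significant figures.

d = 1/p = 1/0.03462″ = 28.885 pc.
μ = v_t / (4.74 d) = 12.6 / (4.74 × 28.885) = 12.6 / 136.91 = 0.092031 ″/yr.

0.0920 arcsec/yr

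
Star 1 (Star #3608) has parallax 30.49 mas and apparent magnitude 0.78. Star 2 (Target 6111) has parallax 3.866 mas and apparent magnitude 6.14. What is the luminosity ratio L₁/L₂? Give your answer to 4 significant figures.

d₁ = 1/p₁ = 1/0.03049″ = 32.798 pc; d₂ = 1/p₂ = 1/0.003866″ = 258.67 pc.
M₁ = m₁ − 5 log₁₀ d₁ + 5 = 0.78 − 7.5792 + 5 = -1.7992.
M₂ = 6.14 − 12.0637 + 5 = -0.9237.
L₁/L₂ = 10^(0.4(M₂ − M₁)) = 10^(0.4 × 0.8755) = 10^0.35020 = 2.2398.

L₁/L₂ = 2.240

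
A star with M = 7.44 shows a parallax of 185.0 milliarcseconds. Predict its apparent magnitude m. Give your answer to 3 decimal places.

d = 1/p = 1/0.1850″ = 5.4054 pc.
m − M = 5 log₁₀ d − 5 = 5 log₁₀(5.4054) − 5 = 3.6641 − 5 = -1.3359.
m = M + (m − M) = 7.44 + (-1.3359) = 6.104.

m = 6.104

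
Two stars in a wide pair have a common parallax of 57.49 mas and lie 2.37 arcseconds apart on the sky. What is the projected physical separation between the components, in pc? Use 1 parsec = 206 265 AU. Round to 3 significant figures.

0.000200 pc

d = 1/p = 1/0.05749″ = 17.394 pc.
At distance d (pc), an angle of θ arcsec spans θ·d AU: s = 2.37 × 17.394 = 41.224 AU.
= 41.224 / 206265 = 0.00019986 pc.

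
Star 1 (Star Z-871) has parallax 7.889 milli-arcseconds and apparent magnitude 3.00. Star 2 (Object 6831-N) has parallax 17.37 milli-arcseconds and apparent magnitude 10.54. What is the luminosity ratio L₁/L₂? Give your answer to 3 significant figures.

d₁ = 1/p₁ = 1/0.007889″ = 126.76 pc; d₂ = 1/p₂ = 1/0.01737″ = 57.571 pc.
M₁ = m₁ − 5 log₁₀ d₁ + 5 = 3.00 − 10.5149 + 5 = -2.5149.
M₂ = 10.54 − 8.8010 + 5 = 6.7390.
L₁/L₂ = 10^(0.4(M₂ − M₁)) = 10^(0.4 × 9.2539) = 10^3.70156 = 5029.9.

L₁/L₂ = 5030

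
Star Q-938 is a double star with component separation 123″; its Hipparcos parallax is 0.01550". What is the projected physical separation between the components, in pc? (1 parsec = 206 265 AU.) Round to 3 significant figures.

0.0385 pc

d = 1/p = 1/0.01550″ = 64.516 pc.
At distance d (pc), an angle of θ arcsec spans θ·d AU: s = 123 × 64.516 = 7935.5 AU.
= 7935.5 / 206265 = 0.038472 pc.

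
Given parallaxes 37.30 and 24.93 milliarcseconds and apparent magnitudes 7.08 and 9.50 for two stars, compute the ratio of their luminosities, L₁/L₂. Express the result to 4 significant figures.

L₁/L₂ = 4.150

d₁ = 1/p₁ = 1/0.03730″ = 26.81 pc; d₂ = 1/p₂ = 1/0.02493″ = 40.112 pc.
M₁ = m₁ − 5 log₁₀ d₁ + 5 = 7.08 − 7.1415 + 5 = 4.9385.
M₂ = 9.50 − 8.0164 + 5 = 6.4836.
L₁/L₂ = 10^(0.4(M₂ − M₁)) = 10^(0.4 × 1.5451) = 10^0.61804 = 4.1499.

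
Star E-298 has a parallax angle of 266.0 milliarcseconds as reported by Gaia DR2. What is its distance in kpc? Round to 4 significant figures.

0.003759 kpc

p = 266.0 milliarcseconds = 0.2660 arcsec.
d = 1/p = 1/0.2660 = 3.7594 pc.
= 0.0037594 kpc.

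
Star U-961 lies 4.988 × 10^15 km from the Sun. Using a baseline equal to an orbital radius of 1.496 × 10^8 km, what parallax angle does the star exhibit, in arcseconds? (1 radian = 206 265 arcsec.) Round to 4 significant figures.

θ ≈ B/d = (1.496 × 10^8) / (4.988 × 10^15) = 2.9992 × 10^-8 rad.
In arcseconds: 2.9992 × 10^-8 × 206265 = 0.0061863″.

0.006186 arcsec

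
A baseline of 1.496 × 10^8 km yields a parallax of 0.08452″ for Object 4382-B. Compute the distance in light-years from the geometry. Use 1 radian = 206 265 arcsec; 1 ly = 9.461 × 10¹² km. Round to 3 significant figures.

θ = 0.08452″ = 0.08452/206265 = 4.0976 × 10^-7 rad.
d = B/θ = (1.496 × 10^8) / (4.0976 × 10^-7) = 3.6509 × 10^14 km = (3.6509 × 10^14) / (9.461 × 10^12) ly = 38.589 ly.

38.6 ly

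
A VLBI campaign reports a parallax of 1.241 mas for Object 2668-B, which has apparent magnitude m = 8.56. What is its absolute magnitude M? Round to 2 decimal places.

d = 1/p = 1/0.001241″ = 805.8 pc.
m − M = 5 log₁₀(805.8) − 5 = 14.5311 − 5 = 9.5311.
M = m − (m − M) = 8.56 − 9.5311 = -0.97.

M = -0.97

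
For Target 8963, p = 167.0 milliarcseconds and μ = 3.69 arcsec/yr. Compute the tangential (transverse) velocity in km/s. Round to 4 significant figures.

d = 1/p = 1/0.1670″ = 5.988 pc.
v_t = 4.74 × μ × d = 4.74 × 3.69 × 5.988 = 104.73 km/s.

104.7 km/s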